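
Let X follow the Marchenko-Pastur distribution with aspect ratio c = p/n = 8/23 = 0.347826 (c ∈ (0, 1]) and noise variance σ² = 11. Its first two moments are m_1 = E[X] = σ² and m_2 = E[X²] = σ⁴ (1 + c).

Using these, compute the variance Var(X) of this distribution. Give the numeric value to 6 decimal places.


m_1 = E[X] = σ² = 11, so m_1² = 121.
m_2 = E[X²] = σ⁴ (1 + c) = 121 · (1 + 0.347826) = 121 · 1.347826 = 163.086957.
(Note m_2 − m_1² simplifies to c · σ⁴ = 0.347826 · 121.)

Var(X) = m_2 − m_1² = 163.086957 − 121 = 42.086957.


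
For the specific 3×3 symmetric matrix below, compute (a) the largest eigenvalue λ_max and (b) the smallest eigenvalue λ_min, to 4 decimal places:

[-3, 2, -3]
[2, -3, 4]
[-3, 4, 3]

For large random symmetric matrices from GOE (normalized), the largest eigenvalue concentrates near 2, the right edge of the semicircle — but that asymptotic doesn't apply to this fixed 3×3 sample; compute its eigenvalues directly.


Since M is real symmetric, all three eigenvalues are real; they are the roots of det(λI − M) = λ³ − (tr M) λ² + s λ − det M, where s is the sum of the principal 2×2 minors.
tr M = -3 + (-3) + 3 = -3.
s = ((-3)·(-3) − 2²) + ((-3)·3 − (-3)²) + ((-3)·3 − 4²) = 5 + (-18) + (-25) = -38.
det M (expand along row 1) = (-3)·(-25) − 2·18 + (-3)·(-1) = 42.
Characteristic polynomial: λ³ + 3λ² − 38λ − 42 = 0.
Substitute λ = y + (tr M)/3 = y − 1.000000 to remove the quadratic term: y³ + p·y + q = 0 with p = s − (tr M)²/3 = -41.000000 and q = −2(tr M)³/27 + (tr M)·s/3 − det M = -2.000000.
Three real roots ⇒ use the trigonometric (Viète) form: r = 2√(−p/3) = 7.393691, φ = arccos(3q/(p·r)) = arccos(0.019793) = 1.551002 rad.
y_k = r·cos(φ/3 − 2πk/3) for k = 0, 1, 2 gives y = 6.427377, -0.048783, -6.378593.
λ_k = y_k − 1.000000 gives λ = 5.4274, -1.0488, -7.3786 (check: the sum is -3.0000 = tr M).

Hence λ_max = 5.4274 and λ_min = -7.3786.


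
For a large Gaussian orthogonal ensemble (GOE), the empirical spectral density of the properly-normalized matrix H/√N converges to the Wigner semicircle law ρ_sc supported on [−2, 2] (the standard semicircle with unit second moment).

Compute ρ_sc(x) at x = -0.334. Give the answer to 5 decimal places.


ρ_sc(x) = (1/(2π)) √(4 − x²). With x = -0.334:
  4 − x² = 4 − (-0.334)² = 4 − 0.111556 = 3.888444.
  √(4 − x²) = 1.971914.
  1/(2π) = 0.159155.
  ρ_sc(-0.334) = 0.159155 · 1.971914 = 0.313840.

Rounded to 5 decimal places: ρ_sc(-0.334) ≈ 0.31384.


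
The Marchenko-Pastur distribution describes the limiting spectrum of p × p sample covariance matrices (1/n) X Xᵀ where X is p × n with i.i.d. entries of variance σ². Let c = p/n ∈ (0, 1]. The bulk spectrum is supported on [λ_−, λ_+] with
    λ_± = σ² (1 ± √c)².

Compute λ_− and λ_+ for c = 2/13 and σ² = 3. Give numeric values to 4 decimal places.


c = 2/13 = 0.153846; √c = 0.392232.
λ_− = σ² (1 − √c)² = 3 · (1 − 0.392232)² = 3 · (0.607768)² = 1.108145.
λ_+ = σ² (1 + √c)² = 3 · (1 + 0.392232)² = 3 · (1.392232)² = 5.814932.

Rounded to 4 decimal places: λ_− ≈ 1.1081, λ_+ ≈ 5.8149.


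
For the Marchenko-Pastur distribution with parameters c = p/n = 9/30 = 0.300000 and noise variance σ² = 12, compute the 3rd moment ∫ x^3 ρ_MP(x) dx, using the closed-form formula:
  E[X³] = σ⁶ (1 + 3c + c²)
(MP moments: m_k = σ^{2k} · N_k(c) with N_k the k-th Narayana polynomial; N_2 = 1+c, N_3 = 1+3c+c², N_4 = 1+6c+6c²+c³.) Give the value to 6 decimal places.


E[X³] = σ⁶ (1 + 3c + c²) (third MP moment). With σ² = 12 (so σ⁶ = 1728) and c = 9/30 = 0.300000: E[X³] = 1728 · (1 + 3·0.300000 + (0.300000)²) = 1728 · 1.990000.

So E[X^3] = 3438.720000.


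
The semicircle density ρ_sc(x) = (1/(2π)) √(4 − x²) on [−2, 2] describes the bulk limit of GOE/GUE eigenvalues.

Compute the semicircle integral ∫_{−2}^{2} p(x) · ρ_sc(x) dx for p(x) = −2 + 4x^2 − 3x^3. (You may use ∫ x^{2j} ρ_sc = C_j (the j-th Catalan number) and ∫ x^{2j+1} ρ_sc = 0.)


Write p(x) = Σ a_i x^i, split into monomials and integrate each against ρ_sc separately.
Using ∫ x^{2j} ρ_sc = C_j = (1/(j+1)) C(2j, j) (Catalan numbers) and ∫ x^{2j+1} ρ_sc = 0 (odd monomials vanish by symmetry):
  i = 0 (even): a_0 · C_{0} = -2 · 1 = -2
  i = 2 (even): a_2 · C_{1} = 4 · 1 = 4
  i = 3 (odd): ∫ x^3 ρ_sc = 0 (vanishes)

Summing the contributions: ∫_{−2}^{2} p(x) ρ_sc(x) dx = (-2) + 4 = 2.


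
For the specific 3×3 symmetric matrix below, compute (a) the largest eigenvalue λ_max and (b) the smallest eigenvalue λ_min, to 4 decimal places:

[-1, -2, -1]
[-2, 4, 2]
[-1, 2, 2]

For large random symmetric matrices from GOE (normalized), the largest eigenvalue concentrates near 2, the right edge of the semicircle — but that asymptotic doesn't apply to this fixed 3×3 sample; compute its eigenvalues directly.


Since M is real symmetric, all three eigenvalues are real; they are the roots of det(λI − M) = λ³ − (tr M) λ² + s λ − det M, where s is the sum of the principal 2×2 minors.
tr M = -1 + 4 + 2 = 5.
s = ((-1)·4 − (-2)²) + ((-1)·2 − (-1)²) + (4·2 − 2²) = -8 + (-3) + 4 = -7.
det M (expand along row 1) = (-1)·4 − (-2)·(-2) + (-1)·0 = -8.
Characteristic polynomial: λ³ − 5λ² − 7λ + 8 = 0.
Substitute λ = y + (tr M)/3 = y + 1.666667 to remove the quadratic term: y³ + p·y + q = 0 with p = s − (tr M)²/3 = -15.333333 and q = −2(tr M)³/27 + (tr M)·s/3 − det M = -12.925926.
Three real roots ⇒ use the trigonometric (Viète) form: r = 2√(−p/3) = 4.521553, φ = arccos(3q/(p·r)) = arccos(0.559318) = 0.977234 rad.
y_k = r·cos(φ/3 − 2πk/3) for k = 0, 1, 2 gives y = 4.283777, -0.888783, -3.394994.
λ_k = y_k + 1.666667 gives λ = 5.9504, 0.7779, -1.7283 (check: the sum is 5.0000 = tr M).

Hence λ_max = 5.9504 and λ_min = -1.7283.


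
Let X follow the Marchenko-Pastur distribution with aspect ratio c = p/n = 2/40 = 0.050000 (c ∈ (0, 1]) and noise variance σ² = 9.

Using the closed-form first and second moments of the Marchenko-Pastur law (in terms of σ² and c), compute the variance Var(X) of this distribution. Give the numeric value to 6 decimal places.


Recall the MP moments m_1 = E[X] = σ² and m_2 = E[X²] = σ⁴ (1 + c).
m_1 = E[X] = σ² = 9, so m_1² = 81.
m_2 = E[X²] = σ⁴ (1 + c) = 81 · (1 + 0.050000) = 81 · 1.050000 = 85.050000.
(Note m_2 − m_1² simplifies to c · σ⁴ = 0.050000 · 81.)

Var(X) = m_2 − m_1² = 85.050000 − 81 = 4.050000.


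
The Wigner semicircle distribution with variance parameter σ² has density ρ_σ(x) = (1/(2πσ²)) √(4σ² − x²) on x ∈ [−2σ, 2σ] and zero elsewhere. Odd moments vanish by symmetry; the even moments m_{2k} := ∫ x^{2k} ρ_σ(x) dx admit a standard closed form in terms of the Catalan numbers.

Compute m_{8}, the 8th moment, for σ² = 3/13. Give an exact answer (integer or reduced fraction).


By the scaled semicircle moment identity, m_{2k} = σ^{2k} · C_k with k = 4.
C_4 = (1/(k+1)) · C(2k, k) = (1/5) · C(8, 4) = (1/5) · 70 = 14.
σ^{2k} = (σ²)^k = (3/13)^4 = 81/28561.

Therefore m_{8} = σ^{8} · C_4 = (81/28561) · 14 = 1134/28561.


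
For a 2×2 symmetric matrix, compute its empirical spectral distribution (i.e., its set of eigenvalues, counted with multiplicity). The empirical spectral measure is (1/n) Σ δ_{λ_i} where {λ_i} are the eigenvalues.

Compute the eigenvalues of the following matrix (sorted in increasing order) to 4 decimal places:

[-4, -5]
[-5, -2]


Since M is real symmetric, both eigenvalues are real; they are the roots of det(λI − M) = λ² − (tr M) λ + det M.
tr M = -4 + (-2) = -6.
det M = (-4)·(-2) − (-5)² = 8 − 25 = -17.
Characteristic polynomial: λ² + 6λ − 17 = 0.
Discriminant Δ = (tr M)² − 4·det M = 36 − (-68) = 104; √Δ = 10.198039.
λ = (tr M ± √Δ)/2 = (-6 ± 10.198039)/2, giving (tr M − √Δ)/2 = -8.0990 and (tr M + √Δ)/2 = 2.0990.

Eigenvalues sorted in increasing order: [-8.0990, 2.0990].


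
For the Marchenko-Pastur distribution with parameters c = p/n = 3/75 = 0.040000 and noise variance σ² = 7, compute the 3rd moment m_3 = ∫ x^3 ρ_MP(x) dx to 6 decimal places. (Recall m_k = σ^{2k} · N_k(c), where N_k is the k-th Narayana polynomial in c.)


E[X³] = σ⁶ (1 + 3c + c²) (third MP moment). With σ² = 7 (so σ⁶ = 343) and c = 3/75 = 0.040000: E[X³] = 343 · (1 + 3·0.040000 + (0.040000)²) = 343 · 1.121600.

So E[X^3] = 384.708800.


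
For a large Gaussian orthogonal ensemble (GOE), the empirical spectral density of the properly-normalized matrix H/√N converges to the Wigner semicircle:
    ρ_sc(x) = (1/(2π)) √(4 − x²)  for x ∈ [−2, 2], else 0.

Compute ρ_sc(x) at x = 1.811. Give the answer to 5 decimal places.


ρ_sc(x) = (1/(2π)) √(4 − x²). With x = 1.811:
  4 − x² = 4 − (1.811)² = 4 − 3.279721 = 0.720279.
  √(4 − x²) = 0.848693.
  1/(2π) = 0.159155.
  ρ_sc(1.811) = 0.159155 · 0.848693 = 0.135074.

Rounded to 5 decimal places: ρ_sc(1.811) ≈ 0.13507.


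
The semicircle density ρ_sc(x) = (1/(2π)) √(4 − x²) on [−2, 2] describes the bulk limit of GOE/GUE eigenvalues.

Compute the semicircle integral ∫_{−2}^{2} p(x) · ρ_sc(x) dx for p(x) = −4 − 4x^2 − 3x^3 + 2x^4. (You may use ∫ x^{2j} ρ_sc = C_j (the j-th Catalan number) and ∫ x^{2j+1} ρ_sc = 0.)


Write p(x) = Σ a_i x^i, split into monomials and integrate each against ρ_sc separately.
Using ∫ x^{2j} ρ_sc = C_j = (1/(j+1)) C(2j, j) (Catalan numbers) and ∫ x^{2j+1} ρ_sc = 0 (odd monomials vanish by symmetry):
  i = 0 (even): a_0 · C_{0} = -4 · 1 = -4
  i = 2 (even): a_2 · C_{1} = -4 · 1 = -4
  i = 3 (odd): ∫ x^3 ρ_sc = 0 (vanishes)
  i = 4 (even): a_4 · C_{2} = 2 · 2 = 4

Summing the contributions: ∫_{−2}^{2} p(x) ρ_sc(x) dx = (-4) + (-4) + 4 = -4.


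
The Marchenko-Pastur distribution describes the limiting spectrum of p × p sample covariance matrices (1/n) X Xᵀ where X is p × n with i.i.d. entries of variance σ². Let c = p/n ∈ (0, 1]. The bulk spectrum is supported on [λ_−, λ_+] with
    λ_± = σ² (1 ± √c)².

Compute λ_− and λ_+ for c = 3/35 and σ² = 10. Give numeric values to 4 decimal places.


c = 3/35 = 0.085714; √c = 0.292770.
λ_− = σ² (1 − √c)² = 10 · (1 − 0.292770)² = 10 · (0.707230)² = 5.001742.
λ_+ = σ² (1 + √c)² = 10 · (1 + 0.292770)² = 10 · (1.292770)² = 16.712543.

Rounded to 4 decimal places: λ_− ≈ 5.0017, λ_+ ≈ 16.7125.


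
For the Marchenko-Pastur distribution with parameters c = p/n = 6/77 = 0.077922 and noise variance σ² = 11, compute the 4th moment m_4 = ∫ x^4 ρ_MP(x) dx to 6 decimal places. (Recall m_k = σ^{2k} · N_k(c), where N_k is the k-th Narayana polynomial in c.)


E[X⁴] = σ⁸ (1 + 6c + 6c² + c³) (fourth MP moment). With σ² = 11 (so σ⁸ = 14641) and c = 6/77 = 0.077922: E[X⁴] = 14641 · (1 + 6·0.077922 + 6·(0.077922)² + (0.077922)³) = 14641 · 1.504437.

So E[X^4] = 22026.457726.


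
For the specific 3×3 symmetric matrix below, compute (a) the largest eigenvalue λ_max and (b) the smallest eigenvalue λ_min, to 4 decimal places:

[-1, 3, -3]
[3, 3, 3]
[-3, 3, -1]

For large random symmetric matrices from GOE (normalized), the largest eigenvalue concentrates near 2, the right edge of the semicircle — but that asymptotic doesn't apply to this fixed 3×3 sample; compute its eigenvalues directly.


Since M is real symmetric, all three eigenvalues are real; they are the roots of det(λI − M) = λ³ − (tr M) λ² + s λ − det M, where s is the sum of the principal 2×2 minors.
tr M = -1 + 3 + (-1) = 1.
s = ((-1)·3 − 3²) + ((-1)·(-1) − (-3)²) + (3·(-1) − 3²) = -12 + (-8) + (-12) = -32.
det M (expand along row 1) = (-1)·(-12) − 3·6 + (-3)·18 = -60.
Characteristic polynomial: λ³ − λ² − 32λ + 60 = 0.
Substitute λ = y + (tr M)/3 = y + 0.333333 to remove the quadratic term: y³ + p·y + q = 0 with p = s − (tr M)²/3 = -32.333333 and q = −2(tr M)³/27 + (tr M)·s/3 − det M = 49.259259.
Three real roots ⇒ use the trigonometric (Viète) form: r = 2√(−p/3) = 6.565905, φ = arccos(3q/(p·r)) = arccos(-0.696088) = 2.340730 rad.
y_k = r·cos(φ/3 − 2πk/3) for k = 0, 1, 2 gives y = 4.666667, 1.666667, -6.333333.
λ_k = y_k + 0.333333 gives λ = 5.0000, 2.0000, -6.0000 (check: the sum is 1.0000 = tr M).

Hence λ_max = 5.0000 and λ_min = -6.0000.


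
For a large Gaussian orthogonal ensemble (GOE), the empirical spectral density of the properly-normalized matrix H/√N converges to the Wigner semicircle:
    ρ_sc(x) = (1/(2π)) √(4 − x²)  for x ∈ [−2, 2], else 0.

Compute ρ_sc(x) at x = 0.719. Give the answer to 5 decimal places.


ρ_sc(x) = (1/(2π)) √(4 − x²). With x = 0.719:
  4 − x² = 4 − (0.719)² = 4 − 0.516961 = 3.483039.
  √(4 − x²) = 1.866290.
  1/(2π) = 0.159155.
  ρ_sc(0.719) = 0.159155 · 1.866290 = 0.297029.

Rounded to 5 decimal places: ρ_sc(0.719) ≈ 0.29703.


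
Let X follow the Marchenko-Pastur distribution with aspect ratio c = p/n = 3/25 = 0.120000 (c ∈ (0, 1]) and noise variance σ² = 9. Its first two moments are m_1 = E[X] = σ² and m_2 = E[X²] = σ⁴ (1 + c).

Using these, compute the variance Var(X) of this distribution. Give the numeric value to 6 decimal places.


m_1 = E[X] = σ² = 9, so m_1² = 81.
m_2 = E[X²] = σ⁴ (1 + c) = 81 · (1 + 0.120000) = 81 · 1.120000 = 90.720000.
(Note m_2 − m_1² simplifies to c · σ⁴ = 0.120000 · 81.)

Var(X) = m_2 − m_1² = 90.720000 − 81 = 9.720000.


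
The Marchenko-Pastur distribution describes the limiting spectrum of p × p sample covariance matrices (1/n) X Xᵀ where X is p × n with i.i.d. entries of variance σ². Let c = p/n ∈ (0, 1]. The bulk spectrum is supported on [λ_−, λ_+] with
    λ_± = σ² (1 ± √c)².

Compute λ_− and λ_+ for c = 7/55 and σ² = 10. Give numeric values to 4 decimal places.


c = 7/55 = 0.127273; √c = 0.356753.
λ_− = σ² (1 − √c)² = 10 · (1 − 0.356753)² = 10 · (0.643247)² = 4.137667.
λ_+ = σ² (1 + √c)² = 10 · (1 + 0.356753)² = 10 · (1.356753)² = 18.407788.

Rounded to 4 decimal places: λ_− ≈ 4.1377, λ_+ ≈ 18.4078.


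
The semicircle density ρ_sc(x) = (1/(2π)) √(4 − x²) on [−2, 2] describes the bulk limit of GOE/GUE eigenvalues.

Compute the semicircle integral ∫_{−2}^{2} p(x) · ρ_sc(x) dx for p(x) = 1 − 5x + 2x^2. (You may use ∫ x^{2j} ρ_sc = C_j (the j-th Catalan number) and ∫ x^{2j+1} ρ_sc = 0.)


Write p(x) = Σ a_i x^i, split into monomials and integrate each against ρ_sc separately.
Using ∫ x^{2j} ρ_sc = C_j = (1/(j+1)) C(2j, j) (Catalan numbers) and ∫ x^{2j+1} ρ_sc = 0 (odd monomials vanish by symmetry):
  i = 0 (even): a_0 · C_{0} = 1 · 1 = 1
  i = 1 (odd): ∫ x^1 ρ_sc = 0 (vanishes)
  i = 2 (even): a_2 · C_{1} = 2 · 1 = 2

Summing the contributions: ∫_{−2}^{2} p(x) ρ_sc(x) dx = 1 + 2 = 3.


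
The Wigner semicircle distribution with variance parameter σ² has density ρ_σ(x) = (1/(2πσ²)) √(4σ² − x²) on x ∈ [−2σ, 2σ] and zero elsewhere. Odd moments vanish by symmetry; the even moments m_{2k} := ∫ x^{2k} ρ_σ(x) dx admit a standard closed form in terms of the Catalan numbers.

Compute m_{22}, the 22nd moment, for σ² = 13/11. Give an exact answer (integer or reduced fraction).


By the scaled semicircle moment identity, m_{2k} = σ^{2k} · C_k with k = 11.
C_11 = (1/(k+1)) · C(2k, k) = (1/12) · C(22, 11) = (1/12) · 705432 = 58786.
σ^{2k} = (σ²)^k = (13/11)^11 = 1792160394037/285311670611.

Therefore m_{22} = σ^{22} · C_11 = (1792160394037/285311670611) · 58786 = 105353940923859082/285311670611.


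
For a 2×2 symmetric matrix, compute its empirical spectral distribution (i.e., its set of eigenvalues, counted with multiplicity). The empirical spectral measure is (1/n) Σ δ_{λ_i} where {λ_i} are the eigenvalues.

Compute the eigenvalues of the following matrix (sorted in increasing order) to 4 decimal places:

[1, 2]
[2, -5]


Since M is real symmetric, both eigenvalues are real; they are the roots of det(λI − M) = λ² − (tr M) λ + det M.
tr M = 1 + (-5) = -4.
det M = 1·(-5) − 2² = -5 − 4 = -9.
Characteristic polynomial: λ² + 4λ − 9 = 0.
Discriminant Δ = (tr M)² − 4·det M = 16 − (-36) = 52; √Δ = 7.211103.
λ = (tr M ± √Δ)/2 = (-4 ± 7.211103)/2, giving (tr M − √Δ)/2 = -5.6056 and (tr M + √Δ)/2 = 1.6056.

Eigenvalues sorted in increasing order: [-5.6056, 1.6056].


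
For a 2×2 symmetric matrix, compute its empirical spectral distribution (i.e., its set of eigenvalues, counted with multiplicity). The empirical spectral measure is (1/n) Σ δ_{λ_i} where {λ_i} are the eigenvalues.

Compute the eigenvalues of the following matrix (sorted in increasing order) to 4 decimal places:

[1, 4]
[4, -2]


Since M is real symmetric, both eigenvalues are real; they are the roots of det(λI − M) = λ² − (tr M) λ + det M.
tr M = 1 + (-2) = -1.
det M = 1·(-2) − 4² = -2 − 16 = -18.
Characteristic polynomial: λ² + λ − 18 = 0.
Discriminant Δ = (tr M)² − 4·det M = 1 − (-72) = 73; √Δ = 8.544004.
λ = (tr M ± √Δ)/2 = (-1 ± 8.544004)/2, giving (tr M − √Δ)/2 = -4.7720 and (tr M + √Δ)/2 = 3.7720.

Eigenvalues sorted in increasing order: [-4.7720, 3.7720].


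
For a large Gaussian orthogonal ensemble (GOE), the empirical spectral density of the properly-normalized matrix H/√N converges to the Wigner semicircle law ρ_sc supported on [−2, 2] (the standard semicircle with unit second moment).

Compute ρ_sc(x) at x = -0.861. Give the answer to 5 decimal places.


ρ_sc(x) = (1/(2π)) √(4 − x²). With x = -0.861:
  4 − x² = 4 − (-0.861)² = 4 − 0.741321 = 3.258679.
  √(4 − x²) = 1.805181.
  1/(2π) = 0.159155.
  ρ_sc(-0.861) = 0.159155 · 1.805181 = 0.287304.

Rounded to 5 decimal places: ρ_sc(-0.861) ≈ 0.28730.


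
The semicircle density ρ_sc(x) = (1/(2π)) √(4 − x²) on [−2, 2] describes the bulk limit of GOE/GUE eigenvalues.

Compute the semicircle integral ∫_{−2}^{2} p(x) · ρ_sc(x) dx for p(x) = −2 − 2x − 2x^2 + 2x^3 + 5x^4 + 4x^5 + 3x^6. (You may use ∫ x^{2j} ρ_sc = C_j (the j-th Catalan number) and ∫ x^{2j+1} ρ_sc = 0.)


Write p(x) = Σ a_i x^i, split into monomials and integrate each against ρ_sc separately.
Using ∫ x^{2j} ρ_sc = C_j = (1/(j+1)) C(2j, j) (Catalan numbers) and ∫ x^{2j+1} ρ_sc = 0 (odd monomials vanish by symmetry):
  i = 0 (even): a_0 · C_{0} = -2 · 1 = -2
  i = 1 (odd): ∫ x^1 ρ_sc = 0 (vanishes)
  i = 2 (even): a_2 · C_{1} = -2 · 1 = -2
  i = 3 (odd): ∫ x^3 ρ_sc = 0 (vanishes)
  i = 4 (even): a_4 · C_{2} = 5 · 2 = 10
  i = 5 (odd): ∫ x^5 ρ_sc = 0 (vanishes)
  i = 6 (even): a_6 · C_{3} = 3 · 5 = 15

Summing the contributions: ∫_{−2}^{2} p(x) ρ_sc(x) dx = (-2) + (-2) + 10 + 15 = 21.


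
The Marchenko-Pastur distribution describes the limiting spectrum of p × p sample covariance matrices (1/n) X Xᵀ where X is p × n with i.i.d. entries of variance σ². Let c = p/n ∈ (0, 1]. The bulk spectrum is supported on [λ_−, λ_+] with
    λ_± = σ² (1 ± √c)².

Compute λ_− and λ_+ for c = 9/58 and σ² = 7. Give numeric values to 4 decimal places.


c = 9/58 = 0.155172; √c = 0.393919.
λ_− = σ² (1 − √c)² = 7 · (1 − 0.393919)² = 7 · (0.606081)² = 2.571337.
λ_+ = σ² (1 + √c)² = 7 · (1 + 0.393919)² = 7 · (1.393919)² = 13.601077.

Rounded to 4 decimal places: λ_− ≈ 2.5713, λ_+ ≈ 13.6011.


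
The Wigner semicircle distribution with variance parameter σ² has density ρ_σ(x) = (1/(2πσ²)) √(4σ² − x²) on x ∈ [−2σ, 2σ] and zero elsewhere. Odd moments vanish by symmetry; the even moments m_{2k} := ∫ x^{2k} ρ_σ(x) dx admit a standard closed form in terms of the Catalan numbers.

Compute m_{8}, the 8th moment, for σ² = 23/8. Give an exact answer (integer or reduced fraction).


By the scaled semicircle moment identity, m_{2k} = σ^{2k} · C_k with k = 4.
C_4 = (1/(k+1)) · C(2k, k) = (1/5) · C(8, 4) = (1/5) · 70 = 14.
σ^{2k} = (σ²)^k = (23/8)^4 = 279841/4096.

Therefore m_{8} = σ^{8} · C_4 = (279841/4096) · 14 = 1958887/2048.


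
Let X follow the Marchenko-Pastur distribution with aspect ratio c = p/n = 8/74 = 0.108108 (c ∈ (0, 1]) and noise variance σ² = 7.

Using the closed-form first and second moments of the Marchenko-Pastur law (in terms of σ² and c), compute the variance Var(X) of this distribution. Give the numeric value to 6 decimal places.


Recall the MP moments m_1 = E[X] = σ² and m_2 = E[X²] = σ⁴ (1 + c).
m_1 = E[X] = σ² = 7, so m_1² = 49.
m_2 = E[X²] = σ⁴ (1 + c) = 49 · (1 + 0.108108) = 49 · 1.108108 = 54.297297.
(Note m_2 − m_1² simplifies to c · σ⁴ = 0.108108 · 49.)

Var(X) = m_2 − m_1² = 54.297297 − 49 = 5.297297.


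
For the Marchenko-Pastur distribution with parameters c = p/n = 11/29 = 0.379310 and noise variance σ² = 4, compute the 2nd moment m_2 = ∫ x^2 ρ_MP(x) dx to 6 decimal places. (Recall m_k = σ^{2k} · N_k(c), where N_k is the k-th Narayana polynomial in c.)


E[X²] = σ⁴ (1 + c) (second MP moment). With σ² = 4 (so σ⁴ = 16) and c = 11/29 = 0.379310: E[X²] = 16 · (1 + 0.379310) = 16 · 1.379310.

So E[X^2] = 22.068966.


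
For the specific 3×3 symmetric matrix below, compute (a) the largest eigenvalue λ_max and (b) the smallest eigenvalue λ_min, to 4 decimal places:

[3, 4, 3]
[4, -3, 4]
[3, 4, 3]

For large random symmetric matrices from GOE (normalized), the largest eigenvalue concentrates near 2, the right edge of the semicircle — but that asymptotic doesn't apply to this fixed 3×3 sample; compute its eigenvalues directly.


Since M is real symmetric, all three eigenvalues are real; they are the roots of det(λI − M) = λ³ − (tr M) λ² + s λ − det M, where s is the sum of the principal 2×2 minors.
tr M = 3 + (-3) + 3 = 3.
s = (3·(-3) − 4²) + (3·3 − 3²) + ((-3)·3 − 4²) = -25 + 0 + (-25) = -50.
det M (expand along row 1) = 3·(-25) − 4·0 + 3·25 = 0.
Characteristic polynomial: λ³ − 3λ² − 50λ = 0.
Substitute λ = y + (tr M)/3 = y + 1.000000 to remove the quadratic term: y³ + p·y + q = 0 with p = s − (tr M)²/3 = -53.000000 and q = −2(tr M)³/27 + (tr M)·s/3 − det M = -52.000000.
Three real roots ⇒ use the trigonometric (Viète) form: r = 2√(−p/3) = 8.406347, φ = arccos(3q/(p·r)) = arccos(0.350140) = 1.213076 rad.
y_k = r·cos(φ/3 − 2πk/3) for k = 0, 1, 2 gives y = 7.728416, -1.000000, -6.728416.
λ_k = y_k + 1.000000 gives λ = 8.7284, 0.0000, -5.7284 (check: the sum is 3.0000 = tr M).

Hence λ_max = 8.7284 and λ_min = -5.7284.


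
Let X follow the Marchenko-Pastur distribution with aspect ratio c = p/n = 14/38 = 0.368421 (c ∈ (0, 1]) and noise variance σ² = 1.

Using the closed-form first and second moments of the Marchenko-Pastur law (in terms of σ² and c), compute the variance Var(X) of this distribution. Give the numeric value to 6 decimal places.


Recall the MP moments m_1 = E[X] = σ² and m_2 = E[X²] = σ⁴ (1 + c).
m_1 = E[X] = σ² = 1, so m_1² = 1.
m_2 = E[X²] = σ⁴ (1 + c) = 1 · (1 + 0.368421) = 1 · 1.368421 = 1.368421.
(Note m_2 − m_1² simplifies to c · σ⁴ = 0.368421 · 1.)

Var(X) = m_2 − m_1² = 1.368421 − 1 = 0.368421.


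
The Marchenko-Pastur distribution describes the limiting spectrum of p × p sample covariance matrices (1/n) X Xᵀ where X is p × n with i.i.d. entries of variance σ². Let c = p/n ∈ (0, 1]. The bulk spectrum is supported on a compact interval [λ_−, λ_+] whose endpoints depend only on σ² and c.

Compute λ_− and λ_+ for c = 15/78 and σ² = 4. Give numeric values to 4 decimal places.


c = 15/78 = 0.192308; √c = 0.438529.
λ_− = σ² (1 − √c)² = 4 · (1 − 0.438529)² = 4 · (0.561471)² = 1.260999.
λ_+ = σ² (1 + √c)² = 4 · (1 + 0.438529)² = 4 · (1.438529)² = 8.277463.

Rounded to 4 decimal places: λ_− ≈ 1.2610, λ_+ ≈ 8.2775.


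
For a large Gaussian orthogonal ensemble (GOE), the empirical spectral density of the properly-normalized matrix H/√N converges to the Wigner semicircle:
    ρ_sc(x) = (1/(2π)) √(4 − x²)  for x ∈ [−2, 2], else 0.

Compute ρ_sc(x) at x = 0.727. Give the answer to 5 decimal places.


ρ_sc(x) = (1/(2π)) √(4 − x²). With x = 0.727:
  4 − x² = 4 − (0.727)² = 4 − 0.528529 = 3.471471.
  √(4 − x²) = 1.863188.
  1/(2π) = 0.159155.
  ρ_sc(0.727) = 0.159155 · 1.863188 = 0.296536.

Rounded to 5 decimal places: ρ_sc(0.727) ≈ 0.29654.


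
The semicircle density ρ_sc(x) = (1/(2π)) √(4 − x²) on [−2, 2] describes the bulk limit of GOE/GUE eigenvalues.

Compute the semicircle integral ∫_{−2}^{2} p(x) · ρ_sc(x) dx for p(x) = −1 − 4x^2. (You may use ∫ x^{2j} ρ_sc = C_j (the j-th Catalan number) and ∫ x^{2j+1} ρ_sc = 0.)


Write p(x) = Σ a_i x^i, split into monomials and integrate each against ρ_sc separately.
Using ∫ x^{2j} ρ_sc = C_j = (1/(j+1)) C(2j, j) (Catalan numbers) and ∫ x^{2j+1} ρ_sc = 0 (odd monomials vanish by symmetry):
  i = 0 (even): a_0 · C_{0} = -1 · 1 = -1
  i = 2 (even): a_2 · C_{1} = -4 · 1 = -4

Summing the contributions: ∫_{−2}^{2} p(x) ρ_sc(x) dx = (-1) + (-4) = -5.


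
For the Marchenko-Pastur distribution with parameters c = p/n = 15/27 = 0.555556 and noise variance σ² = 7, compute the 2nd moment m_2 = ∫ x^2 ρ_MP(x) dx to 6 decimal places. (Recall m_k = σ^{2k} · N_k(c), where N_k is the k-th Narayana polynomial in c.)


E[X²] = σ⁴ (1 + c) (second MP moment). With σ² = 7 (so σ⁴ = 49) and c = 15/27 = 0.555556: E[X²] = 49 · (1 + 0.555556) = 49 · 1.555556.

So E[X^2] = 76.222222.


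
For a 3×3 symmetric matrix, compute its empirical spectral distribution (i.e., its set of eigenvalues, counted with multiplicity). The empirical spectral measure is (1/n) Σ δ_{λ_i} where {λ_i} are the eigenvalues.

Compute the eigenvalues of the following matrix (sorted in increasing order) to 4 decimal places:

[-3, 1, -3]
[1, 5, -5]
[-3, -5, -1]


Since M is real symmetric, all three eigenvalues are real; they are the roots of det(λI − M) = λ³ − (tr M) λ² + s λ − det M, where s is the sum of the principal 2×2 minors.
tr M = -3 + 5 + (-1) = 1.
s = ((-3)·5 − 1²) + ((-3)·(-1) − (-3)²) + (5·(-1) − (-5)²) = -16 + (-6) + (-30) = -52.
det M (expand along row 1) = (-3)·(-30) − 1·(-16) + (-3)·10 = 76.
Characteristic polynomial: λ³ − λ² − 52λ − 76 = 0.
Substitute λ = y + (tr M)/3 = y + 0.333333 to remove the quadratic term: y³ + p·y + q = 0 with p = s − (tr M)²/3 = -52.333333 and q = −2(tr M)³/27 + (tr M)·s/3 − det M = -93.407407.
Three real roots ⇒ use the trigonometric (Viète) form: r = 2√(−p/3) = 8.353309, φ = arccos(3q/(p·r)) = arccos(0.641011) = 0.874981 rad.
y_k = r·cos(φ/3 − 2πk/3) for k = 0, 1, 2 gives y = 8.000530, -1.920128, -6.080402.
λ_k = y_k + 0.333333 gives λ = 8.3339, -1.5868, -5.7471 (check: the sum is 1.0000 = tr M).

Eigenvalues sorted in increasing order: [-5.7471, -1.5868, 8.3339].


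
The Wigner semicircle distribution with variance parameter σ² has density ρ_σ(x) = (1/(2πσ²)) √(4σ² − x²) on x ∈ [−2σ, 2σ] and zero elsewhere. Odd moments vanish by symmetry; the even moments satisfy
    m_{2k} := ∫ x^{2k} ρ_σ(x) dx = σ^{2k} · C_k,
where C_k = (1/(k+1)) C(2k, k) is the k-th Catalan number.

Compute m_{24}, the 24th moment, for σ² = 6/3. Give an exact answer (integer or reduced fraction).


By the scaled semicircle moment identity, m_{2k} = σ^{2k} · C_k with k = 12.
C_12 = (1/(k+1)) · C(2k, k) = (1/13) · C(24, 12) = (1/13) · 2704156 = 208012.
σ^{2k} = (σ²)^k = (6/3)^12 = 4096.

Therefore m_{24} = σ^{24} · C_12 = 4096 · 208012 = 852017152.


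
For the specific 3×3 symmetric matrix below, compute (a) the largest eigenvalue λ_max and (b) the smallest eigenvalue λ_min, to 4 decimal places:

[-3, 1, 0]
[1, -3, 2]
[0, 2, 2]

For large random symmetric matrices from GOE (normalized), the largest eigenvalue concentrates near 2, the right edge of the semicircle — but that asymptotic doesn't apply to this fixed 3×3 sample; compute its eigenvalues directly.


Since M is real symmetric, all three eigenvalues are real; they are the roots of det(λI − M) = λ³ − (tr M) λ² + s λ − det M, where s is the sum of the principal 2×2 minors.
tr M = -3 + (-3) + 2 = -4.
s = ((-3)·(-3) − 1²) + ((-3)·2 − 0²) + ((-3)·2 − 2²) = 8 + (-6) + (-10) = -8.
det M (expand along row 1) = (-3)·(-10) − 1·2 + 0·2 = 28.
Characteristic polynomial: λ³ + 4λ² − 8λ − 28 = 0.
Substitute λ = y + (tr M)/3 = y − 1.333333 to remove the quadratic term: y³ + p·y + q = 0 with p = s − (tr M)²/3 = -13.333333 and q = −2(tr M)³/27 + (tr M)·s/3 − det M = -12.592593.
Three real roots ⇒ use the trigonometric (Viète) form: r = 2√(−p/3) = 4.216370, φ = arccos(3q/(p·r)) = arccos(0.671984) = 0.833912 rad.
y_k = r·cos(φ/3 − 2πk/3) for k = 0, 1, 2 gives y = 4.054522, -1.025277, -3.029245.
λ_k = y_k − 1.333333 gives λ = 2.7212, -2.3586, -4.3626 (check: the sum is -4.0000 = tr M).

Hence λ_max = 2.7212 and λ_min = -4.3626.


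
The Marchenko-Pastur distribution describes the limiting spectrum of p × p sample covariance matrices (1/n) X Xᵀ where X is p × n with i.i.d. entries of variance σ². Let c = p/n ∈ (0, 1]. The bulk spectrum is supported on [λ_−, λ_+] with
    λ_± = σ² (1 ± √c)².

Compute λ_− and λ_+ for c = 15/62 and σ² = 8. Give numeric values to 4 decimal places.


c = 15/62 = 0.241935; √c = 0.491869.
λ_− = σ² (1 − √c)² = 8 · (1 − 0.491869)² = 8 · (0.508131)² = 2.065574.
λ_+ = σ² (1 + √c)² = 8 · (1 + 0.491869)² = 8 · (1.491869)² = 17.805394.

Rounded to 4 decimal places: λ_− ≈ 2.0656, λ_+ ≈ 17.8054.


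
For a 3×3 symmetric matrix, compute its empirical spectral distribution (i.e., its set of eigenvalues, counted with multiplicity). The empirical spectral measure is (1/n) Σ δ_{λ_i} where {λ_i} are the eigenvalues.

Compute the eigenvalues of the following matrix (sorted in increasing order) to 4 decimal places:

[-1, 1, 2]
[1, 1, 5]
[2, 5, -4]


Since M is real symmetric, all three eigenvalues are real; they are the roots of det(λI − M) = λ³ − (tr M) λ² + s λ − det M, where s is the sum of the principal 2×2 minors.
tr M = -1 + 1 + (-4) = -4.
s = ((-1)·1 − 1²) + ((-1)·(-4) − 2²) + (1·(-4) − 5²) = -2 + 0 + (-29) = -31.
det M (expand along row 1) = (-1)·(-29) − 1·(-14) + 2·3 = 49.
Characteristic polynomial: λ³ + 4λ² − 31λ − 49 = 0.
Substitute λ = y + (tr M)/3 = y − 1.333333 to remove the quadratic term: y³ + p·y + q = 0 with p = s − (tr M)²/3 = -36.333333 and q = −2(tr M)³/27 + (tr M)·s/3 − det M = -2.925926.
Three real roots ⇒ use the trigonometric (Viète) form: r = 2√(−p/3) = 6.960204, φ = arccos(3q/(p·r)) = arccos(0.034710) = 1.536079 rad.
y_k = r·cos(φ/3 − 2πk/3) for k = 0, 1, 2 gives y = 6.067582, -0.080544, -5.987038.
λ_k = y_k − 1.333333 gives λ = 4.7342, -1.4139, -7.3204 (check: the sum is -4.0000 = tr M).

Eigenvalues sorted in increasing order: [-7.3204, -1.4139, 4.7342].


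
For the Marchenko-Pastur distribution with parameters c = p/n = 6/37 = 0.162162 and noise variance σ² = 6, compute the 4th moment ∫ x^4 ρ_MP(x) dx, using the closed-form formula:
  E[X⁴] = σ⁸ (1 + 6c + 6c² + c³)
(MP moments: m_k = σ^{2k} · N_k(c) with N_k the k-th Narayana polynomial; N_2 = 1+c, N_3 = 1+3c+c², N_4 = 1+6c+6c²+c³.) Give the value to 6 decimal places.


E[X⁴] = σ⁸ (1 + 6c + 6c² + c³) (fourth MP moment). With σ² = 6 (so σ⁸ = 1296) and c = 6/37 = 0.162162: E[X⁴] = 1296 · (1 + 6·0.162162 + 6·(0.162162)² + (0.162162)³) = 1296 · 2.135017.

So E[X^4] = 2766.981620.


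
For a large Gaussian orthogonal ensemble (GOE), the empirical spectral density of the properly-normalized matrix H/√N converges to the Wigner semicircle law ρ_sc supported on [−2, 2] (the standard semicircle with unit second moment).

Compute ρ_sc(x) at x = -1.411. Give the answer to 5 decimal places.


ρ_sc(x) = (1/(2π)) √(4 − x²). With x = -1.411:
  4 − x² = 4 − (-1.411)² = 4 − 1.990921 = 2.009079.
  √(4 − x²) = 1.417420.
  1/(2π) = 0.159155.
  ρ_sc(-1.411) = 0.159155 · 1.417420 = 0.225589.

Rounded to 5 decimal places: ρ_sc(-1.411) ≈ 0.22559.


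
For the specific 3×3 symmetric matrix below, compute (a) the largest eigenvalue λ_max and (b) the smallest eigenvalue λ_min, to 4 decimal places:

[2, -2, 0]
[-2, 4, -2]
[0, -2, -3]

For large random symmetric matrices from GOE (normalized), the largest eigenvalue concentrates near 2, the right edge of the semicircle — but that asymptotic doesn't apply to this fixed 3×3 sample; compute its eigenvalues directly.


Since M is real symmetric, all three eigenvalues are real; they are the roots of det(λI − M) = λ³ − (tr M) λ² + s λ − det M, where s is the sum of the principal 2×2 minors.
tr M = 2 + 4 + (-3) = 3.
s = (2·4 − (-2)²) + (2·(-3) − 0²) + (4·(-3) − (-2)²) = 4 + (-6) + (-16) = -18.
det M (expand along row 1) = 2·(-16) − (-2)·6 + 0·4 = -20.
Characteristic polynomial: λ³ − 3λ² − 18λ + 20 = 0.
Substitute λ = y + (tr M)/3 = y + 1.000000 to remove the quadratic term: y³ + p·y + q = 0 with p = s − (tr M)²/3 = -21.000000 and q = −2(tr M)³/27 + (tr M)·s/3 − det M = 0.000000.
Three real roots ⇒ use the trigonometric (Viète) form: r = 2√(−p/3) = 5.291503, φ = arccos(3q/(p·r)) = arccos(0.000000) = 1.570796 rad.
y_k = r·cos(φ/3 − 2πk/3) for k = 0, 1, 2 gives y = 4.582576, 0.000000, -4.582576.
λ_k = y_k + 1.000000 gives λ = 5.5826, 1.0000, -3.5826 (check: the sum is 3.0000 = tr M).

Hence λ_max = 5.5826 and λ_min = -3.5826.


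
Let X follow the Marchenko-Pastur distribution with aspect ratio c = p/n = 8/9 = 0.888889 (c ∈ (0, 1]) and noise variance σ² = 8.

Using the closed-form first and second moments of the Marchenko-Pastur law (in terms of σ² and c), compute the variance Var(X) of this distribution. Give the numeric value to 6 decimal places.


Recall the MP moments m_1 = E[X] = σ² and m_2 = E[X²] = σ⁴ (1 + c).
m_1 = E[X] = σ² = 8, so m_1² = 64.
m_2 = E[X²] = σ⁴ (1 + c) = 64 · (1 + 0.888889) = 64 · 1.888889 = 120.888889.
(Note m_2 − m_1² simplifies to c · σ⁴ = 0.888889 · 64.)

Var(X) = m_2 − m_1² = 120.888889 − 64 = 56.888889.


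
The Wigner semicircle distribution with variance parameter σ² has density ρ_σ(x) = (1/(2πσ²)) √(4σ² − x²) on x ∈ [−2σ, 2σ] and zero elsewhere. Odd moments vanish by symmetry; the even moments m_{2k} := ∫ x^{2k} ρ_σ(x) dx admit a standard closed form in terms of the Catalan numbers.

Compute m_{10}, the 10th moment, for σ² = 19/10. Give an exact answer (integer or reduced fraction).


By the scaled semicircle moment identity, m_{2k} = σ^{2k} · C_k with k = 5.
C_5 = (1/(k+1)) · C(2k, k) = (1/6) · C(10, 5) = (1/6) · 252 = 42.
σ^{2k} = (σ²)^k = (19/10)^5 = 2476099/100000.

Therefore m_{10} = σ^{10} · C_5 = (2476099/100000) · 42 = 51998079/50000.


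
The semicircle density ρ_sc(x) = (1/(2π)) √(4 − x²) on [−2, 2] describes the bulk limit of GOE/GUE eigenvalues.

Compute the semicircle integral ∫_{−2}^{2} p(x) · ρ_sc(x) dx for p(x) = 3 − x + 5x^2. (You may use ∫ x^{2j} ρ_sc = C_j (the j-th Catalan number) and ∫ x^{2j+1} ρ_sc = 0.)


Write p(x) = Σ a_i x^i, split into monomials and integrate each against ρ_sc separately.
Using ∫ x^{2j} ρ_sc = C_j = (1/(j+1)) C(2j, j) (Catalan numbers) and ∫ x^{2j+1} ρ_sc = 0 (odd monomials vanish by symmetry):
  i = 0 (even): a_0 · C_{0} = 3 · 1 = 3
  i = 1 (odd): ∫ x^1 ρ_sc = 0 (vanishes)
  i = 2 (even): a_2 · C_{1} = 5 · 1 = 5

Summing the contributions: ∫_{−2}^{2} p(x) ρ_sc(x) dx = 3 + 5 = 8.


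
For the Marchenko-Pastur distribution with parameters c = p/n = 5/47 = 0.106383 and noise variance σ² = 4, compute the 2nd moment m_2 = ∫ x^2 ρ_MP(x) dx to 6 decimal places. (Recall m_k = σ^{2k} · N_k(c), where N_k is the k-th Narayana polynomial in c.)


E[X²] = σ⁴ (1 + c) (second MP moment). With σ² = 4 (so σ⁴ = 16) and c = 5/47 = 0.106383: E[X²] = 16 · (1 + 0.106383) = 16 · 1.106383.

So E[X^2] = 17.702128.


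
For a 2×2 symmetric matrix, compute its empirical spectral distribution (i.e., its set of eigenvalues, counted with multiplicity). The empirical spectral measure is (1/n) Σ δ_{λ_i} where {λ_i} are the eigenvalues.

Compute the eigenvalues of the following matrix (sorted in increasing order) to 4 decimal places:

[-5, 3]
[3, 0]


Since M is real symmetric, both eigenvalues are real; they are the roots of det(λI − M) = λ² − (tr M) λ + det M.
tr M = -5 + 0 = -5.
det M = (-5)·0 − 3² = 0 − 9 = -9.
Characteristic polynomial: λ² + 5λ − 9 = 0.
Discriminant Δ = (tr M)² − 4·det M = 25 − (-36) = 61; √Δ = 7.810250.
λ = (tr M ± √Δ)/2 = (-5 ± 7.810250)/2, giving (tr M − √Δ)/2 = -6.4051 and (tr M + √Δ)/2 = 1.4051.

Eigenvalues sorted in increasing order: [-6.4051, 1.4051].


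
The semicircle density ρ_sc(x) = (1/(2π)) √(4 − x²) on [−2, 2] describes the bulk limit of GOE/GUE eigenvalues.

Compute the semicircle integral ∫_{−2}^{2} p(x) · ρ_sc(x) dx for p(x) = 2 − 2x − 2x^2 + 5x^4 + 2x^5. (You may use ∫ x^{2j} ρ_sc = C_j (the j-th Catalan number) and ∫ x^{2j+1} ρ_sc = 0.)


Write p(x) = Σ a_i x^i, split into monomials and integrate each against ρ_sc separately.
Using ∫ x^{2j} ρ_sc = C_j = (1/(j+1)) C(2j, j) (Catalan numbers) and ∫ x^{2j+1} ρ_sc = 0 (odd monomials vanish by symmetry):
  i = 0 (even): a_0 · C_{0} = 2 · 1 = 2
  i = 1 (odd): ∫ x^1 ρ_sc = 0 (vanishes)
  i = 2 (even): a_2 · C_{1} = -2 · 1 = -2
  i = 4 (even): a_4 · C_{2} = 5 · 2 = 10
  i = 5 (odd): ∫ x^5 ρ_sc = 0 (vanishes)

Summing the contributions: ∫_{−2}^{2} p(x) ρ_sc(x) dx = 2 + (-2) + 10 = 10.


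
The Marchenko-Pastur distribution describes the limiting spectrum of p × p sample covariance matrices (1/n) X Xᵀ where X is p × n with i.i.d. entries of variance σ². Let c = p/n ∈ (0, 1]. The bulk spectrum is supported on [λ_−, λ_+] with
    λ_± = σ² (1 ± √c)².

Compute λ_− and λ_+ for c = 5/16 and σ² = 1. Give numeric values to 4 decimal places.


c = 5/16 = 0.312500; √c = 0.559017.
λ_− = σ² (1 − √c)² = 1 · (1 − 0.559017)² = 1 · (0.440983)² = 0.194466.
λ_+ = σ² (1 + √c)² = 1 · (1 + 0.559017)² = 1 · (1.559017)² = 2.430534.

Rounded to 4 decimal places: λ_− ≈ 0.1945, λ_+ ≈ 2.4305.


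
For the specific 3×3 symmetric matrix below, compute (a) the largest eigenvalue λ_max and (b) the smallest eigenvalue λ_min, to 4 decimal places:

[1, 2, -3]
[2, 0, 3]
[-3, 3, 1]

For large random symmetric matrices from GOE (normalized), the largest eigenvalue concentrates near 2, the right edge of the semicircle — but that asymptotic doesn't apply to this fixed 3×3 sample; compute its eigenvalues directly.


Since M is real symmetric, all three eigenvalues are real; they are the roots of det(λI − M) = λ³ − (tr M) λ² + s λ − det M, where s is the sum of the principal 2×2 minors.
tr M = 1 + 0 + 1 = 2.
s = (1·0 − 2²) + (1·1 − (-3)²) + (0·1 − 3²) = -4 + (-8) + (-9) = -21.
det M (expand along row 1) = 1·(-9) − 2·11 + (-3)·6 = -49.
Characteristic polynomial: λ³ − 2λ² − 21λ + 49 = 0.
Substitute λ = y + (tr M)/3 = y + 0.666667 to remove the quadratic term: y³ + p·y + q = 0 with p = s − (tr M)²/3 = -22.333333 and q = −2(tr M)³/27 + (tr M)·s/3 − det M = 34.407407.
Three real roots ⇒ use the trigonometric (Viète) form: r = 2√(−p/3) = 5.456902, φ = arccos(3q/(p·r)) = arccos(-0.846981) = 2.581076 rad.
y_k = r·cos(φ/3 − 2πk/3) for k = 0, 1, 2 gives y = 3.558803, 1.803128, -5.361932.
λ_k = y_k + 0.666667 gives λ = 4.2255, 2.4698, -4.6953 (check: the sum is 2.0000 = tr M).

Hence λ_max = 4.2255 and λ_min = -4.6953.
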